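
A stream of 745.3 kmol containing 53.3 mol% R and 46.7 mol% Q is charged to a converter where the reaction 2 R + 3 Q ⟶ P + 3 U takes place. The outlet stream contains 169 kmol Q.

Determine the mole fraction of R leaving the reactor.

For Q: n = n₀ − 3ξ → 169 = 348.1 − 3ξ, giving ξ = 59.69 kmol.
Outlet amounts (n = n₀ + ν ξ):
  R: 397.2 − 2(59.69) = 277.9
  Q: 348.1 − 3(59.69) = 169
  P: 0 + 1(59.69) = 59.69
  U: 0 + 3(59.69) = 179.1
Total out = 685.6 kmol; y_R = 277.9 / 685.6 = 0.4053.

0.405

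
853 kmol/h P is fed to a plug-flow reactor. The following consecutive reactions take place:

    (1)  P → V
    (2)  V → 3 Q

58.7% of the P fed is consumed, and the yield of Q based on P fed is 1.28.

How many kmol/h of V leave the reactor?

Conversion of P: P consumed = 1ξ₁ = 0.587 × 853 → ξ₁ = 500.7 kmol/h.
Yield of Q: 3ξ₂ / 853 = 1.28 → ξ₂ = 363.9 kmol/h.
Outlet amounts (n = n₀ + Σ ν·ξ):
  P: 853 − 1(500.7) = 352.3
  V: 0 + 1(500.7) − 1(363.9) = 136.8
  Q: 0 + 3(363.9) = 1092

137 kmol/h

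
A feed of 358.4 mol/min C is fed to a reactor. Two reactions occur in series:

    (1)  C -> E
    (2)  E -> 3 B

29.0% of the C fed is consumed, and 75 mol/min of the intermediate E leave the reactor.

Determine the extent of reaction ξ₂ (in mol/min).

ξ₂ = 28.9 mol/min

Conversion of C: C consumed = 1ξ₁ = 0.29 × 358.4 → ξ₁ = 103.9 mol/min.
E balance: n_E = 0 + 1ξ₁ − 1ξ₂ = 75 → ξ₂ = (1·103.9 − 75)/1 = 28.94 mol/min.
Outlet amounts (n = n₀ + Σ ν·ξ):
  C: 358.4 − 1(103.9) = 254.5
  E: 0 + 1(103.9) − 1(28.94) = 75
  B: 0 + 3(28.94) = 86.81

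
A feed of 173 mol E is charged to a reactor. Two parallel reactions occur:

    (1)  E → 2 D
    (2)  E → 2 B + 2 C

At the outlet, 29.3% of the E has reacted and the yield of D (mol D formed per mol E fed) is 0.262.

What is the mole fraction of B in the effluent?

0.2

Yield of D: 2ξ₁ / 173 = 0.262 → ξ₁ = 22.66 mol.
Conversion of E: 1ξ₁ + 1ξ₂ = 0.293 × 173 = 50.69 → ξ₂ = 28.03 mol.
Outlet amounts (n = n₀ + Σ ν·ξ):
  E: 173 − 1(22.66) − 1(28.03) = 122.3
  D: 0 + 2(22.66) = 45.33
  B: 0 + 2(28.03) = 56.05
  C: 0 + 2(28.03) = 56.05
Total out = 279.7 mol; y_B = 56.05 / 279.7 = 0.2004.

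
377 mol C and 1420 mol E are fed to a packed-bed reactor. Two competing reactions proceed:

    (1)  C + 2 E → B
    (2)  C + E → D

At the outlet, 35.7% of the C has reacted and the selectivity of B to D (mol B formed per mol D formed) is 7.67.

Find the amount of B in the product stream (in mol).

Conversion of C: C consumed = 0.357 × 377 = 134.6 mol = 1ξ₁ + 1ξ₂.
Selectivity: 1ξ₁ / (1ξ₂) = 7.67 → ξ₁ = 7.67 ξ₂.
Substitute: (1·7.67 + 1) ξ₂ = 134.6 → ξ₂ = 15.52 mol, ξ₁ = 119.1 mol.
Outlet amounts (n = n₀ + Σ ν·ξ):
  C: 377 − 1(119.1) − 1(15.52) = 242.4
  E: 1420 − 2(119.1) − 1(15.52) = 1166
  B: 0 + 1(119.1) = 119.1
  D: 0 + 1(15.52) = 15.52

119 mol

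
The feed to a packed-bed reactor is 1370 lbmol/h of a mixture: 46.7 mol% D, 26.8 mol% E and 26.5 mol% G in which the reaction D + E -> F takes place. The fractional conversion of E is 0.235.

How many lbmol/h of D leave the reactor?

554 lbmol/h

E reacted = 0.235 × 367.2 = 86.28 lbmol/h; ν_E = −1, so ξ = 86.28/1 = 86.28 lbmol/h.
Outlet amounts (n = n₀ + ν ξ):
  D: 639.8 − 1(86.28) = 553.5
  E: 367.2 − 1(86.28) = 280.9
  F: 0 + 1(86.28) = 86.28
  G: 363.1 (inert)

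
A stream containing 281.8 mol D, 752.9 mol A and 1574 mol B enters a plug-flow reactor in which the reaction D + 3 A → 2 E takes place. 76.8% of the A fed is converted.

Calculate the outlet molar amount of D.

A reacted = 0.768 × 752.9 = 578.2 mol; ν_A = −3, so ξ = 578.2/3 = 192.7 mol.
Outlet amounts (n = n₀ + ν ξ):
  D: 281.8 − 1(192.7) = 89.06
  A: 752.9 − 3(192.7) = 174.7
  E: 0 + 2(192.7) = 385.5
  B: 1574 (inert)

89.1 mol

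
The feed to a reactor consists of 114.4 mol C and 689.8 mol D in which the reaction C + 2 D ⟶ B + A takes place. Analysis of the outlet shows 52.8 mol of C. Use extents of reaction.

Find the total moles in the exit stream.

743 mol

For C: n = n₀ − 1ξ → 52.8 = 114.4 − 1ξ, giving ξ = 61.6 mol.
Outlet amounts (n = n₀ + ν ξ):
  C: 114.4 − 1(61.6) = 52.8
  D: 689.8 − 2(61.6) = 566.6
  B: 0 + 1(61.6) = 61.6
  A: 0 + 1(61.6) = 61.6
Total out = 52.8 + 566.6 + 61.6 + 61.6 = 742.6 mol.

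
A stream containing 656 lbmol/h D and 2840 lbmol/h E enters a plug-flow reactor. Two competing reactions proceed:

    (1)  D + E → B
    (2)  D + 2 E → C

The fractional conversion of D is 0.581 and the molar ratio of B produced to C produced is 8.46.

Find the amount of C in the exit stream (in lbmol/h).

40.3 lbmol/h

Conversion of D: D consumed = 0.581 × 656 = 381.1 lbmol/h = 1ξ₁ + 1ξ₂.
Selectivity: 1ξ₁ / (1ξ₂) = 8.46 → ξ₁ = 8.46 ξ₂.
Substitute: (1·8.46 + 1) ξ₂ = 381.1 → ξ₂ = 40.29 lbmol/h, ξ₁ = 340.8 lbmol/h.
Outlet amounts (n = n₀ + Σ ν·ξ):
  D: 656 − 1(340.8) − 1(40.29) = 274.9
  E: 2840 − 1(340.8) − 2(40.29) = 2419
  B: 0 + 1(340.8) = 340.8
  C: 0 + 1(40.29) = 40.29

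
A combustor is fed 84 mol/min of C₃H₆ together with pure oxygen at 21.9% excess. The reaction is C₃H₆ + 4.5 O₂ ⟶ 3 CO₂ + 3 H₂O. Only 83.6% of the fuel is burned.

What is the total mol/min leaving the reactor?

Stoichiometric O₂ = 4.5 × 84 = 378 mol/min; O₂ fed = 378 × 1.219 = 460.8 mol/min.
Fuel reacted = 0.836 × 84 → ξ = 70.22 mol/min.
Outlet (n = n₀ + ν ξ):
  C₃H₆: 84 − 1(70.22) = 13.78
  O₂: 460.8 − 4.5(70.22) = 144.8
  CO₂: 0 + 3(70.22) = 210.7
  H₂O: 0 + 3(70.22) = 210.7
Total out = 13.78 + 144.8 + 210.7 + 210.7 = 579.9 mol/min.

580 mol/min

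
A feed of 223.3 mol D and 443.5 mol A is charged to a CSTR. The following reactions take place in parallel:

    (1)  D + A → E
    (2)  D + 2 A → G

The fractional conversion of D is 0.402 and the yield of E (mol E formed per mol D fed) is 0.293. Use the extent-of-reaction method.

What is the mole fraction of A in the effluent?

0.596

Yield of E: 1ξ₁ / 223.3 = 0.293 → ξ₁ = 65.43 mol.
Conversion of D: 1ξ₁ + 1ξ₂ = 0.402 × 223.3 = 89.77 → ξ₂ = 24.34 mol.
Outlet amounts (n = n₀ + Σ ν·ξ):
  D: 223.3 − 1(65.43) − 1(24.34) = 133.5
  A: 443.5 − 1(65.43) − 2(24.34) = 329.4
  E: 0 + 1(65.43) = 65.43
  G: 0 + 1(24.34) = 24.34
Total out = 552.7 mol; y_A = 329.4 / 552.7 = 0.596.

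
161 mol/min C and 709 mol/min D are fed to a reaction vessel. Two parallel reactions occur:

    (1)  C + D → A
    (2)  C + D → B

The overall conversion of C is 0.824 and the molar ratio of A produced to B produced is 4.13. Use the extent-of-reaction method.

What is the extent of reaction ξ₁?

Conversion of C: C consumed = 0.824 × 161 = 132.7 mol/min = 1ξ₁ + 1ξ₂.
Selectivity: 1ξ₁ / (1ξ₂) = 4.13 → ξ₁ = 4.13 ξ₂.
Substitute: (1·4.13 + 1) ξ₂ = 132.7 → ξ₂ = 25.86 mol/min, ξ₁ = 106.8 mol/min.
Outlet amounts (n = n₀ + Σ ν·ξ):
  C: 161 − 1(106.8) − 1(25.86) = 28.34
  D: 709 − 1(106.8) − 1(25.86) = 576.3
  A: 0 + 1(106.8) = 106.8
  B: 0 + 1(25.86) = 25.86

ξ₁ = 107 mol/min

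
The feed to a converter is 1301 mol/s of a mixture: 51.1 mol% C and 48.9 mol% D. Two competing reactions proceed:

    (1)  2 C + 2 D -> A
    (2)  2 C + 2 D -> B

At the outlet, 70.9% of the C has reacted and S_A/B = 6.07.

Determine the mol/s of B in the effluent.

33.3 mol/s

Conversion of C: C consumed = 0.709 × 664.8 = 471.4 mol/s = 2ξ₁ + 2ξ₂.
Selectivity: 1ξ₁ / (1ξ₂) = 6.07 → ξ₁ = 6.07 ξ₂.
Substitute: (2·6.07 + 2) ξ₂ = 471.4 → ξ₂ = 33.33 mol/s, ξ₁ = 202.3 mol/s.
Outlet amounts (n = n₀ + Σ ν·ξ):
  C: 664.8 − 2(202.3) − 2(33.33) = 193.5
  D: 636.2 − 2(202.3) − 2(33.33) = 164.8
  A: 0 + 1(202.3) = 202.3
  B: 0 + 1(33.33) = 33.33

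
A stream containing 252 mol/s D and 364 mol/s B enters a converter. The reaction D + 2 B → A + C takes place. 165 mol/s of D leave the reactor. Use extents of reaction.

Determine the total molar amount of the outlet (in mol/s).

For D: n = n₀ − 1ξ → 165 = 252 − 1ξ, giving ξ = 87 mol/s.
Outlet amounts (n = n₀ + ν ξ):
  D: 252 − 1(87) = 165
  B: 364 − 2(87) = 190
  A: 0 + 1(87) = 87
  C: 0 + 1(87) = 87
Total out = 165 + 190 + 87 + 87 = 529 mol/s.

529 mol/s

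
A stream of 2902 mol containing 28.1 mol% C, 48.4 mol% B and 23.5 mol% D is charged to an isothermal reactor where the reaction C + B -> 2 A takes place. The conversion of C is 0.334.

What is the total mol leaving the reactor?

2900 mol

C reacted = 0.334 × 815.5 = 272.4 mol; ν_C = −1, so ξ = 272.4/1 = 272.4 mol.
Outlet amounts (n = n₀ + ν ξ):
  C: 815.5 − 1(272.4) = 543.1
  B: 1405 − 1(272.4) = 1132
  A: 0 + 2(272.4) = 544.7
  D: 682 (inert)
Total out = 543.1 + 1132 + 544.7 + 682 = 2902 mol.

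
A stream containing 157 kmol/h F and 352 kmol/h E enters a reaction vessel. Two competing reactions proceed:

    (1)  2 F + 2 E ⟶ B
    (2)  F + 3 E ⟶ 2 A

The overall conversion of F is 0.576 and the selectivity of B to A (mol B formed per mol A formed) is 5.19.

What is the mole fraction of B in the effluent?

Conversion of F: F consumed = 0.576 × 157 = 90.43 kmol/h = 2ξ₁ + 1ξ₂.
Selectivity: 1ξ₁ / (2ξ₂) = 5.19 → ξ₁ = 10.38 ξ₂.
Substitute: (2·10.38 + 1) ξ₂ = 90.43 → ξ₂ = 4.156 kmol/h, ξ₁ = 43.14 kmol/h.
Outlet amounts (n = n₀ + Σ ν·ξ):
  F: 157 − 2(43.14) − 1(4.156) = 66.57
  E: 352 − 2(43.14) − 3(4.156) = 253.3
  B: 0 + 1(43.14) = 43.14
  A: 0 + 2(4.156) = 8.312
Total out = 371.3 kmol/h; y_B = 43.14 / 371.3 = 0.1162.

0.116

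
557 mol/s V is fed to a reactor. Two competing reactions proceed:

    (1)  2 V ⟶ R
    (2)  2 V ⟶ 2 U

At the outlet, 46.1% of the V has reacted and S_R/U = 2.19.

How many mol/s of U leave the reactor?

Conversion of V: V consumed = 0.461 × 557 = 256.8 mol/s = 2ξ₁ + 2ξ₂.
Selectivity: 1ξ₁ / (2ξ₂) = 2.19 → ξ₁ = 4.38 ξ₂.
Substitute: (2·4.38 + 2) ξ₂ = 256.8 → ξ₂ = 23.86 mol/s, ξ₁ = 104.5 mol/s.
Outlet amounts (n = n₀ + Σ ν·ξ):
  V: 557 − 2(104.5) − 2(23.86) = 300.2
  R: 0 + 1(104.5) = 104.5
  U: 0 + 2(23.86) = 47.73

47.7 mol/s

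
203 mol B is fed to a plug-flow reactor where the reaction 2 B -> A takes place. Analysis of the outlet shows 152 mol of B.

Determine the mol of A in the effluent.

25.5 mol

For B: n = n₀ − 2ξ → 152 = 203 − 2ξ, giving ξ = 25.5 mol.
Outlet amounts (n = n₀ + ν ξ):
  B: 203 − 2(25.5) = 152
  A: 0 + 1(25.5) = 25.5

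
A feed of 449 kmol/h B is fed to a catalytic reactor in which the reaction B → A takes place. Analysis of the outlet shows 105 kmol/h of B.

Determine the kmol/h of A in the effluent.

344 kmol/h

For B: n = n₀ − 1ξ → 105 = 449 − 1ξ, giving ξ = 344 kmol/h.
Outlet amounts (n = n₀ + ν ξ):
  B: 449 − 1(344) = 105
  A: 0 + 1(344) = 344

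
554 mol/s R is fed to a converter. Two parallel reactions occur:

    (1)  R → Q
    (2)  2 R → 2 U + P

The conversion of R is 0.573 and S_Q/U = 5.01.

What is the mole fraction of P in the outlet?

Conversion of R: R consumed = 0.573 × 554 = 317.4 mol/s = 1ξ₁ + 2ξ₂.
Selectivity: 1ξ₁ / (2ξ₂) = 5.01 → ξ₁ = 10.02 ξ₂.
Substitute: (1·10.02 + 2) ξ₂ = 317.4 → ξ₂ = 26.41 mol/s, ξ₁ = 264.6 mol/s.
Outlet amounts (n = n₀ + Σ ν·ξ):
  R: 554 − 1(264.6) − 2(26.41) = 236.6
  Q: 0 + 1(264.6) = 264.6
  U: 0 + 2(26.41) = 52.82
  P: 0 + 1(26.41) = 26.41
Total out = 580.4 mol/s; y_P = 26.41 / 580.4 = 0.0455.

0.0455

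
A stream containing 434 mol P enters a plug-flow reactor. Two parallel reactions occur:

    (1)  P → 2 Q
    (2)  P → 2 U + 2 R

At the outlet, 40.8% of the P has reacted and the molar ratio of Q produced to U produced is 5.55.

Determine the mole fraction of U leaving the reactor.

0.0813

Conversion of P: P consumed = 0.408 × 434 = 177.1 mol = 1ξ₁ + 1ξ₂.
Selectivity: 2ξ₁ / (2ξ₂) = 5.55 → ξ₁ = 5.55 ξ₂.
Substitute: (1·5.55 + 1) ξ₂ = 177.1 → ξ₂ = 27.03 mol, ξ₁ = 150 mol.
Outlet amounts (n = n₀ + Σ ν·ξ):
  P: 434 − 1(150) − 1(27.03) = 256.9
  Q: 0 + 2(150) = 300.1
  U: 0 + 2(27.03) = 54.07
  R: 0 + 2(27.03) = 54.07
Total out = 665.1 mol; y_U = 54.07 / 665.1 = 0.08129.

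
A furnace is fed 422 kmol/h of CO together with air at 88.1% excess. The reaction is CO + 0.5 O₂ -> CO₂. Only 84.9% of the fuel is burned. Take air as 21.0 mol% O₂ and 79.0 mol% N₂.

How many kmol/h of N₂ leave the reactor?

Stoichiometric O₂ = 0.5 × 422 = 211 kmol/h; O₂ fed = 211 × 1.881 = 396.9 kmol/h.
N₂ fed = 396.9 × 79/21 = 1493 kmol/h.
Fuel reacted = 0.849 × 422 → ξ = 358.3 kmol/h.
Outlet (n = n₀ + ν ξ):
  CO: 422 − 1(358.3) = 63.72
  O₂: 396.9 − 0.5(358.3) = 217.8
  N₂: 1493 (inert)
  CO₂: 0 + 1(358.3) = 358.3

1490 kmol/h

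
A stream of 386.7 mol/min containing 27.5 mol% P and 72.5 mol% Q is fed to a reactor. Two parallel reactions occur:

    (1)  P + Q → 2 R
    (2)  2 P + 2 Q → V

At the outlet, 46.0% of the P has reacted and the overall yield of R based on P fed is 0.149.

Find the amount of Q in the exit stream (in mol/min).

231 mol/min

Yield of R: 2ξ₁ / 106.3 = 0.149 → ξ₁ = 7.923 mol/min.
Conversion of P: 1ξ₁ + 2ξ₂ = 0.46 × 106.3 = 48.92 → ξ₂ = 20.5 mol/min.
Outlet amounts (n = n₀ + Σ ν·ξ):
  P: 106.3 − 1(7.923) − 2(20.5) = 57.42
  Q: 280.4 − 1(7.923) − 2(20.5) = 231.4
  R: 0 + 2(7.923) = 15.85
  V: 0 + 1(20.5) = 20.5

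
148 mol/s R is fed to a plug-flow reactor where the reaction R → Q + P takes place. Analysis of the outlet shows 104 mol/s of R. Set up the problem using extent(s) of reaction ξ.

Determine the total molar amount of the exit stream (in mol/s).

192 mol/s

For R: n = n₀ − 1ξ → 104 = 148 − 1ξ, giving ξ = 44 mol/s.
Outlet amounts (n = n₀ + ν ξ):
  R: 148 − 1(44) = 104
  Q: 0 + 1(44) = 44
  P: 0 + 1(44) = 44
Total out = 104 + 44 + 44 = 192 mol/s.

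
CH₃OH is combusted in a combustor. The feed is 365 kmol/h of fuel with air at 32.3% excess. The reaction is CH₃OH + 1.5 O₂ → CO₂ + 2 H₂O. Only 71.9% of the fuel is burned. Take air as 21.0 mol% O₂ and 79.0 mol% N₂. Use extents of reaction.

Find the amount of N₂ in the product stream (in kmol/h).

Stoichiometric O₂ = 1.5 × 365 = 547.5 kmol/h; O₂ fed = 547.5 × 1.323 = 724.3 kmol/h.
N₂ fed = 724.3 × 79/21 = 2725 kmol/h.
Fuel reacted = 0.719 × 365 → ξ = 262.4 kmol/h.
Outlet (n = n₀ + ν ξ):
  CH₃OH: 365 − 1(262.4) = 102.6
  O₂: 724.3 − 1.5(262.4) = 330.7
  N₂: 2725 (inert)
  CO₂: 0 + 1(262.4) = 262.4
  H₂O: 0 + 2(262.4) = 524.9

2720 kmol/h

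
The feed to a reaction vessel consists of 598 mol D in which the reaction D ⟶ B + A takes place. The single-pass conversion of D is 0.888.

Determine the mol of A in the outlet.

D reacted = 0.888 × 598 = 531 mol; ν_D = −1, so ξ = 531/1 = 531 mol.
Outlet amounts (n = n₀ + ν ξ):
  D: 598 − 1(531) = 66.98
  B: 0 + 1(531) = 531
  A: 0 + 1(531) = 531

531 mol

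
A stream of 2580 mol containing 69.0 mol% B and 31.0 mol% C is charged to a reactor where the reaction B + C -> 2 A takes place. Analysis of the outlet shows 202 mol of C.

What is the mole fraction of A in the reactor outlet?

For C: n = n₀ − 1ξ → 202 = 799.8 − 1ξ, giving ξ = 597.8 mol.
Outlet amounts (n = n₀ + ν ξ):
  B: 1780 − 1(597.8) = 1182
  C: 799.8 − 1(597.8) = 202
  A: 0 + 2(597.8) = 1196
Total out = 2580 mol; y_A = 1196 / 2580 = 0.4634.

0.463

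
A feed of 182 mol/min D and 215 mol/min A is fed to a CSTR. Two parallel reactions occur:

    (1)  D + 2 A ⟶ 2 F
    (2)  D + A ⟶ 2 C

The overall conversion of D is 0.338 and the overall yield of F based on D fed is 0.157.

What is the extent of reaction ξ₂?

Yield of F: 2ξ₁ / 182 = 0.157 → ξ₁ = 14.29 mol/min.
Conversion of D: 1ξ₁ + 1ξ₂ = 0.338 × 182 = 61.52 → ξ₂ = 47.23 mol/min.
Outlet amounts (n = n₀ + Σ ν·ξ):
  D: 182 − 1(14.29) − 1(47.23) = 120.5
  A: 215 − 2(14.29) − 1(47.23) = 139.2
  F: 0 + 2(14.29) = 28.57
  C: 0 + 2(47.23) = 94.46

ξ₂ = 47.2 mol/min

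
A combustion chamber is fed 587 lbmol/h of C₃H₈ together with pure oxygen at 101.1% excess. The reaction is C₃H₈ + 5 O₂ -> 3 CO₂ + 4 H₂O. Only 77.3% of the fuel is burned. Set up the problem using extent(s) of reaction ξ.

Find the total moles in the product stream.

Stoichiometric O₂ = 5 × 587 = 2935 lbmol/h; O₂ fed = 2935 × 2.011 = 5902 lbmol/h.
Fuel reacted = 0.773 × 587 → ξ = 453.8 lbmol/h.
Outlet (n = n₀ + ν ξ):
  C₃H₈: 587 − 1(453.8) = 133.2
  O₂: 5902 − 5(453.8) = 3634
  CO₂: 0 + 3(453.8) = 1361
  H₂O: 0 + 4(453.8) = 1815
Total out = 133.2 + 3634 + 1361 + 1815 = 6943 lbmol/h.

6940 lbmol/h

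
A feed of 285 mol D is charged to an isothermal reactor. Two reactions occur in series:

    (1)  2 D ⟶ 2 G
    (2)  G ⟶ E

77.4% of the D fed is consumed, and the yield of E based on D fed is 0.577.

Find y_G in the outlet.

0.197

Conversion of D: D consumed = 2ξ₁ = 0.774 × 285 → ξ₁ = 110.3 mol.
Yield of E: 1ξ₂ / 285 = 0.577 → ξ₂ = 164.4 mol.
Outlet amounts (n = n₀ + Σ ν·ξ):
  D: 285 − 2(110.3) = 64.41
  G: 0 + 2(110.3) − 1(164.4) = 56.15
  E: 0 + 1(164.4) = 164.4
Total out = 285 mol; y_G = 56.15 / 285 = 0.197.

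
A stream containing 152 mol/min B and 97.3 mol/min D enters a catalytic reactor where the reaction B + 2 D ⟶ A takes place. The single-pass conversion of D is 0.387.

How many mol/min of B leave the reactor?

D reacted = 0.387 × 97.3 = 37.66 mol/min; ν_D = −2, so ξ = 37.66/2 = 18.83 mol/min.
Outlet amounts (n = n₀ + ν ξ):
  B: 152 − 1(18.83) = 133.2
  D: 97.3 − 2(18.83) = 59.64
  A: 0 + 1(18.83) = 18.83

133 mol/min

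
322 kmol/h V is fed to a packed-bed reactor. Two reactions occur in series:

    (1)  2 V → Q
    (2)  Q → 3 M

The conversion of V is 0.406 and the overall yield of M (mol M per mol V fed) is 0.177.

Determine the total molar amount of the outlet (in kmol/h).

Conversion of V: V consumed = 2ξ₁ = 0.406 × 322 → ξ₁ = 65.37 kmol/h.
Yield of M: 3ξ₂ / 322 = 0.177 → ξ₂ = 19 kmol/h.
Outlet amounts (n = n₀ + Σ ν·ξ):
  V: 322 − 2(65.37) = 191.3
  Q: 0 + 1(65.37) − 1(19) = 46.37
  M: 0 + 3(19) = 56.99
Total out = 191.3 + 46.37 + 56.99 = 294.6 kmol/h.

295 kmol/h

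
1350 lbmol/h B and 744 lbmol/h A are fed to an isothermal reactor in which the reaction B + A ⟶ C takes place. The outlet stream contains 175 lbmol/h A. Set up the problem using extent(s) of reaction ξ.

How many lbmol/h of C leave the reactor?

569 lbmol/h

For A: n = n₀ − 1ξ → 175 = 744 − 1ξ, giving ξ = 569 lbmol/h.
Outlet amounts (n = n₀ + ν ξ):
  B: 1350 − 1(569) = 781
  A: 744 − 1(569) = 175
  C: 0 + 1(569) = 569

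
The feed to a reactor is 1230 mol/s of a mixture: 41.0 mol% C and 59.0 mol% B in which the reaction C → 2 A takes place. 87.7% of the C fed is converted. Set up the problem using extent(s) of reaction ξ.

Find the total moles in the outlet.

C reacted = 0.877 × 504.3 = 442.3 mol/s; ν_C = −1, so ξ = 442.3/1 = 442.3 mol/s.
Outlet amounts (n = n₀ + ν ξ):
  C: 504.3 − 1(442.3) = 62.03
  A: 0 + 2(442.3) = 884.5
  B: 725.7 (inert)
Total out = 62.03 + 884.5 + 725.7 = 1672 mol/s.

1670 mol/s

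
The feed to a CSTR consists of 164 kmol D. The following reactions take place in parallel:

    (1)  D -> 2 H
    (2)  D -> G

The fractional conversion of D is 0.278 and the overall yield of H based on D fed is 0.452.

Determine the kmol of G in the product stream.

8.53 kmol

Yield of H: 2ξ₁ / 164 = 0.452 → ξ₁ = 37.06 kmol.
Conversion of D: 1ξ₁ + 1ξ₂ = 0.278 × 164 = 45.59 → ξ₂ = 8.528 kmol.
Outlet amounts (n = n₀ + Σ ν·ξ):
  D: 164 − 1(37.06) − 1(8.528) = 118.4
  H: 0 + 2(37.06) = 74.13
  G: 0 + 1(8.528) = 8.528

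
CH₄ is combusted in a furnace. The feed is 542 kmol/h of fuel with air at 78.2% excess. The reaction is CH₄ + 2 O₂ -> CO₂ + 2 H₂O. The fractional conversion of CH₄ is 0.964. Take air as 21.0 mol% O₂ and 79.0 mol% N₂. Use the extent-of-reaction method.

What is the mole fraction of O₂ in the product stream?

0.091

Stoichiometric O₂ = 2 × 542 = 1084 kmol/h; O₂ fed = 1084 × 1.782 = 1932 kmol/h.
N₂ fed = 1932 × 79/21 = 7267 kmol/h.
Fuel reacted = 0.964 × 542 → ξ = 522.5 kmol/h.
Outlet (n = n₀ + ν ξ):
  CH₄: 542 − 1(522.5) = 19.51
  O₂: 1932 − 2(522.5) = 886.7
  N₂: 7267 (inert)
  CO₂: 0 + 1(522.5) = 522.5
  H₂O: 0 + 2(522.5) = 1045
Total out = 9741 kmol/h; y_O₂ = 886.7 / 9741 = 0.09103.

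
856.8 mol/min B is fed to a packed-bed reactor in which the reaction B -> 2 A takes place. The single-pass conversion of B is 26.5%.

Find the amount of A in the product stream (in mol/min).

454 mol/min

B reacted = 0.265 × 856.8 = 227.1 mol/min; ν_B = −1, so ξ = 227.1/1 = 227.1 mol/min.
Outlet amounts (n = n₀ + ν ξ):
  B: 856.8 − 1(227.1) = 629.7
  A: 0 + 2(227.1) = 454.1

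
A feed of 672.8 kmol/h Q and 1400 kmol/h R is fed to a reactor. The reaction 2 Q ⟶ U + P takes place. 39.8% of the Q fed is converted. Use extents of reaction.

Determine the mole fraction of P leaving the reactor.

0.0646

Q reacted = 0.398 × 672.8 = 267.8 kmol/h; ν_Q = −2, so ξ = 267.8/2 = 133.9 kmol/h.
Outlet amounts (n = n₀ + ν ξ):
  Q: 672.8 − 2(133.9) = 405
  U: 0 + 1(133.9) = 133.9
  P: 0 + 1(133.9) = 133.9
  R: 1400 (inert)
Total out = 2073 kmol/h; y_P = 133.9 / 2073 = 0.06459.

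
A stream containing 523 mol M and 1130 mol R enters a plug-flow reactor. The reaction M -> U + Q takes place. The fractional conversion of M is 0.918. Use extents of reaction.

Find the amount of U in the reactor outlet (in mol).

480 mol

M reacted = 0.918 × 523 = 480.1 mol; ν_M = −1, so ξ = 480.1/1 = 480.1 mol.
Outlet amounts (n = n₀ + ν ξ):
  M: 523 − 1(480.1) = 42.89
  U: 0 + 1(480.1) = 480.1
  Q: 0 + 1(480.1) = 480.1
  R: 1130 (inert)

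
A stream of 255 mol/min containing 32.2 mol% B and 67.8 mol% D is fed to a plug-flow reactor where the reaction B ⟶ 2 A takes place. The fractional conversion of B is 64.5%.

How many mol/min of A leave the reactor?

106 mol/min

B reacted = 0.645 × 82.11 = 52.96 mol/min; ν_B = −1, so ξ = 52.96/1 = 52.96 mol/min.
Outlet amounts (n = n₀ + ν ξ):
  B: 82.11 − 1(52.96) = 29.15
  A: 0 + 2(52.96) = 105.9
  D: 172.9 (inert)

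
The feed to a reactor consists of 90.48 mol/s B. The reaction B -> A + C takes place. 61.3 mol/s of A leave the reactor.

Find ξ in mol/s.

For A: n = n₀ + 1ξ → 61.3 = 0 + 1ξ, giving ξ = 61.3 mol/s.
Outlet amounts (n = n₀ + ν ξ):
  B: 90.48 − 1(61.3) = 29.18
  A: 0 + 1(61.3) = 61.3
  C: 0 + 1(61.3) = 61.3

ξ = 61.3 mol/s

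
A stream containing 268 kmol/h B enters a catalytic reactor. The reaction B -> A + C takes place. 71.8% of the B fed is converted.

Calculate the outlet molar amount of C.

192 kmol/h

B reacted = 0.718 × 268 = 192.4 kmol/h; ν_B = −1, so ξ = 192.4/1 = 192.4 kmol/h.
Outlet amounts (n = n₀ + ν ξ):
  B: 268 − 1(192.4) = 75.58
  A: 0 + 1(192.4) = 192.4
  C: 0 + 1(192.4) = 192.4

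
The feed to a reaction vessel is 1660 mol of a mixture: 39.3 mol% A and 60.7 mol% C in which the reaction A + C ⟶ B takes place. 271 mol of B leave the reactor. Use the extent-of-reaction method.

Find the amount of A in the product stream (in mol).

For B: n = n₀ + 1ξ → 271 = 0 + 1ξ, giving ξ = 271 mol.
Outlet amounts (n = n₀ + ν ξ):
  A: 652.4 − 1(271) = 381.4
  C: 1008 − 1(271) = 736.6
  B: 0 + 1(271) = 271

381 mol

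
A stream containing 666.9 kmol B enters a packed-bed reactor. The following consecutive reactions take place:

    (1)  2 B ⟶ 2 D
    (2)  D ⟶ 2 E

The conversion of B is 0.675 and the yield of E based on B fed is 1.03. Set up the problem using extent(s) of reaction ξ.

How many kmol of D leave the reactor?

Conversion of B: B consumed = 2ξ₁ = 0.675 × 666.9 → ξ₁ = 225.1 kmol.
Yield of E: 2ξ₂ / 666.9 = 1.03 → ξ₂ = 343.5 kmol.
Outlet amounts (n = n₀ + Σ ν·ξ):
  B: 666.9 − 2(225.1) = 216.7
  D: 0 + 2(225.1) − 1(343.5) = 106.7
  E: 0 + 2(343.5) = 686.9

107 kmol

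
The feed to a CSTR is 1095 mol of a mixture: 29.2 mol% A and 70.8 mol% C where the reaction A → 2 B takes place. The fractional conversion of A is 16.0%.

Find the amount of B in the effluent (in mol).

102 mol

A reacted = 0.16 × 319.7 = 51.16 mol; ν_A = −1, so ξ = 51.16/1 = 51.16 mol.
Outlet amounts (n = n₀ + ν ξ):
  A: 319.7 − 1(51.16) = 268.6
  B: 0 + 2(51.16) = 102.3
  C: 775.3 (inert)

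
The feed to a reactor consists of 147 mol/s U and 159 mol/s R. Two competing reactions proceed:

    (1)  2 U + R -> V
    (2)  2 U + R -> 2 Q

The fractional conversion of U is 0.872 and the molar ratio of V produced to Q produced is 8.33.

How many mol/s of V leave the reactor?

Conversion of U: U consumed = 0.872 × 147 = 128.2 mol/s = 2ξ₁ + 2ξ₂.
Selectivity: 1ξ₁ / (2ξ₂) = 8.33 → ξ₁ = 16.66 ξ₂.
Substitute: (2·16.66 + 2) ξ₂ = 128.2 → ξ₂ = 3.629 mol/s, ξ₁ = 60.46 mol/s.
Outlet amounts (n = n₀ + Σ ν·ξ):
  U: 147 − 2(60.46) − 2(3.629) = 18.82
  R: 159 − 1(60.46) − 1(3.629) = 94.91
  V: 0 + 1(60.46) = 60.46
  Q: 0 + 2(3.629) = 7.258

60.5 mol/s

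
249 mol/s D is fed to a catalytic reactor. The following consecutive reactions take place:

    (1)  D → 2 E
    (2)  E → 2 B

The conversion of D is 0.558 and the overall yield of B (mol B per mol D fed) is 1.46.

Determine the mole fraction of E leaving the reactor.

Conversion of D: D consumed = 1ξ₁ = 0.558 × 249 → ξ₁ = 138.9 mol/s.
Yield of B: 2ξ₂ / 249 = 1.46 → ξ₂ = 181.8 mol/s.
Outlet amounts (n = n₀ + Σ ν·ξ):
  D: 249 − 1(138.9) = 110.1
  E: 0 + 2(138.9) − 1(181.8) = 96.11
  B: 0 + 2(181.8) = 363.5
Total out = 569.7 mol/s; y_E = 96.11 / 569.7 = 0.1687.

0.169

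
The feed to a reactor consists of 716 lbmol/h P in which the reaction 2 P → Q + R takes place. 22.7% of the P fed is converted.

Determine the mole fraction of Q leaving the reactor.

0.114

P reacted = 0.227 × 716 = 162.5 lbmol/h; ν_P = −2, so ξ = 162.5/2 = 81.27 lbmol/h.
Outlet amounts (n = n₀ + ν ξ):
  P: 716 − 2(81.27) = 553.5
  Q: 0 + 1(81.27) = 81.27
  R: 0 + 1(81.27) = 81.27
Total out = 716 lbmol/h; y_Q = 81.27 / 716 = 0.1135.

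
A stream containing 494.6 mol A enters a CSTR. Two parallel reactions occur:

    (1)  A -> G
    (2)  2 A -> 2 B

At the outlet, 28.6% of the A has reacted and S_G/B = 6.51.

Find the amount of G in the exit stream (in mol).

Conversion of A: A consumed = 0.286 × 494.6 = 141.5 mol = 1ξ₁ + 2ξ₂.
Selectivity: 1ξ₁ / (2ξ₂) = 6.51 → ξ₁ = 13.02 ξ₂.
Substitute: (1·13.02 + 2) ξ₂ = 141.5 → ξ₂ = 9.418 mol, ξ₁ = 122.6 mol.
Outlet amounts (n = n₀ + Σ ν·ξ):
  A: 494.6 − 1(122.6) − 2(9.418) = 353.1
  G: 0 + 1(122.6) = 122.6
  B: 0 + 2(9.418) = 18.84

123 mol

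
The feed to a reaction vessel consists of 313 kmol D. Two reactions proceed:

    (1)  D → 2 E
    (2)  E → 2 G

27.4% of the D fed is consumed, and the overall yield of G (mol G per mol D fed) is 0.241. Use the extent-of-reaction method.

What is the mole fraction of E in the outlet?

Conversion of D: D consumed = 1ξ₁ = 0.274 × 313 → ξ₁ = 85.76 kmol.
Yield of G: 2ξ₂ / 313 = 0.241 → ξ₂ = 37.72 kmol.
Outlet amounts (n = n₀ + Σ ν·ξ):
  D: 313 − 1(85.76) = 227.2
  E: 0 + 2(85.76) − 1(37.72) = 133.8
  G: 0 + 2(37.72) = 75.43
Total out = 436.5 kmol; y_E = 133.8 / 436.5 = 0.3066.

0.307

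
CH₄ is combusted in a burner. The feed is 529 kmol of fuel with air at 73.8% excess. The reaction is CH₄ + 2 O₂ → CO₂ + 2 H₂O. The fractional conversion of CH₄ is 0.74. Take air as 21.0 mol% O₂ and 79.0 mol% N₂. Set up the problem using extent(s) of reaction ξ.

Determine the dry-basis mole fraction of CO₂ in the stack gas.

Stoichiometric O₂ = 2 × 529 = 1058 kmol; O₂ fed = 1058 × 1.738 = 1839 kmol.
N₂ fed = 1839 × 79/21 = 6917 kmol.
Fuel reacted = 0.74 × 529 → ξ = 391.5 kmol.
Outlet (n = n₀ + ν ξ):
  CH₄: 529 − 1(391.5) = 137.5
  O₂: 1839 − 2(391.5) = 1056
  N₂: 6917 (inert)
  CO₂: 0 + 1(391.5) = 391.5
  H₂O: 0 + 2(391.5) = 782.9
Dry total = 8502 kmol; y_CO₂ (dry) = 391.5 / 8502 = 0.04604.

0.046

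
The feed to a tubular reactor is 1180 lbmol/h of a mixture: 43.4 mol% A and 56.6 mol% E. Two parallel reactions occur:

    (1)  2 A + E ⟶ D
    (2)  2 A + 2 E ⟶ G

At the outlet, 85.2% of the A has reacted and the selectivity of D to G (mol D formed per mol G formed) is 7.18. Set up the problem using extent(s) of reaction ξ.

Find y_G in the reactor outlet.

Conversion of A: A consumed = 0.852 × 512.1 = 436.3 lbmol/h = 2ξ₁ + 2ξ₂.
Selectivity: 1ξ₁ / (1ξ₂) = 7.18 → ξ₁ = 7.18 ξ₂.
Substitute: (2·7.18 + 2) ξ₂ = 436.3 → ξ₂ = 26.67 lbmol/h, ξ₁ = 191.5 lbmol/h.
Outlet amounts (n = n₀ + Σ ν·ξ):
  A: 512.1 − 2(191.5) − 2(26.67) = 75.79
  E: 667.9 − 1(191.5) − 2(26.67) = 423
  D: 0 + 1(191.5) = 191.5
  G: 0 + 1(26.67) = 26.67
Total out = 717 lbmol/h; y_G = 26.67 / 717 = 0.0372.

0.0372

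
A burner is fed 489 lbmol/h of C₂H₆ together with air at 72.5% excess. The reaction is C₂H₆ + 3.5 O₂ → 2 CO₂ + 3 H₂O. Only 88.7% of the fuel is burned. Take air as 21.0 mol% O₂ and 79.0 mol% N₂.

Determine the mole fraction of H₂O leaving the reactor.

Stoichiometric O₂ = 3.5 × 489 = 1712 lbmol/h; O₂ fed = 1712 × 1.725 = 2952 lbmol/h.
N₂ fed = 2952 × 79/21 = 11110 lbmol/h.
Fuel reacted = 0.887 × 489 → ξ = 433.7 lbmol/h.
Outlet (n = n₀ + ν ξ):
  C₂H₆: 489 − 1(433.7) = 55.26
  O₂: 2952 − 3.5(433.7) = 1434
  N₂: 11110 (inert)
  CO₂: 0 + 2(433.7) = 867.5
  H₂O: 0 + 3(433.7) = 1301
Total out = 14760 lbmol/h; y_H₂O = 1301 / 14760 = 0.08813.

0.0881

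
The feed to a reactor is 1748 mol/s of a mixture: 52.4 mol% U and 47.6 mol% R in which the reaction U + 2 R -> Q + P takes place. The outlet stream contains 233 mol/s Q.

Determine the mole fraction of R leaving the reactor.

For Q: n = n₀ + 1ξ → 233 = 0 + 1ξ, giving ξ = 233 mol/s.
Outlet amounts (n = n₀ + ν ξ):
  U: 916 − 1(233) = 683
  R: 832 − 2(233) = 366
  Q: 0 + 1(233) = 233
  P: 0 + 1(233) = 233
Total out = 1515 mol/s; y_R = 366 / 1515 = 0.2416.

0.242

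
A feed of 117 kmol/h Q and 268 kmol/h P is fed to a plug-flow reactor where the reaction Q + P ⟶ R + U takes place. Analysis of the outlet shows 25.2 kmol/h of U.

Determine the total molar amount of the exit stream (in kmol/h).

For U: n = n₀ + 1ξ → 25.2 = 0 + 1ξ, giving ξ = 25.2 kmol/h.
Outlet amounts (n = n₀ + ν ξ):
  Q: 117 − 1(25.2) = 91.8
  P: 268 − 1(25.2) = 242.8
  R: 0 + 1(25.2) = 25.2
  U: 0 + 1(25.2) = 25.2
Total out = 91.8 + 242.8 + 25.2 + 25.2 = 385 kmol/h.

385 kmol/h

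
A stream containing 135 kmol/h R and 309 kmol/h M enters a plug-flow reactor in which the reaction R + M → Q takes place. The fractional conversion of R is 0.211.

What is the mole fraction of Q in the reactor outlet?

R reacted = 0.211 × 135 = 28.48 kmol/h; ν_R = −1, so ξ = 28.48/1 = 28.48 kmol/h.
Outlet amounts (n = n₀ + ν ξ):
  R: 135 − 1(28.48) = 106.5
  M: 309 − 1(28.48) = 280.5
  Q: 0 + 1(28.48) = 28.48
Total out = 415.5 kmol/h; y_Q = 28.48 / 415.5 = 0.06855.

0.0686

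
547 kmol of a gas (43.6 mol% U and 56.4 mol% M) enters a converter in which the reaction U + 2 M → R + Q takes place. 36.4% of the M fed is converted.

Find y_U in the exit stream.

M reacted = 0.364 × 308.5 = 112.3 kmol; ν_M = −2, so ξ = 112.3/2 = 56.15 kmol.
Outlet amounts (n = n₀ + ν ξ):
  U: 238.5 − 1(56.15) = 182.3
  M: 308.5 − 2(56.15) = 196.2
  R: 0 + 1(56.15) = 56.15
  Q: 0 + 1(56.15) = 56.15
Total out = 490.9 kmol; y_U = 182.3 / 490.9 = 0.3715.

0.371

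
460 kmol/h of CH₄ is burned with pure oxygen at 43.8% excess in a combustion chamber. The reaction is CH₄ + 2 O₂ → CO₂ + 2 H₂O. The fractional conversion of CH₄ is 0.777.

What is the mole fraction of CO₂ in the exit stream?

0.2

Stoichiometric O₂ = 2 × 460 = 920 kmol/h; O₂ fed = 920 × 1.438 = 1323 kmol/h.
Fuel reacted = 0.777 × 460 → ξ = 357.4 kmol/h.
Outlet (n = n₀ + ν ξ):
  CH₄: 460 − 1(357.4) = 102.6
  O₂: 1323 − 2(357.4) = 608.1
  CO₂: 0 + 1(357.4) = 357.4
  H₂O: 0 + 2(357.4) = 714.8
Total out = 1783 kmol/h; y_CO₂ = 357.4 / 1783 = 0.2005.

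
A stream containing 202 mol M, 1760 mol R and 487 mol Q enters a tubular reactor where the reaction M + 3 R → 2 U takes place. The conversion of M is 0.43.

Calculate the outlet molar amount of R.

1500 mol

M reacted = 0.43 × 202 = 86.86 mol; ν_M = −1, so ξ = 86.86/1 = 86.86 mol.
Outlet amounts (n = n₀ + ν ξ):
  M: 202 − 1(86.86) = 115.1
  R: 1760 − 3(86.86) = 1499
  U: 0 + 2(86.86) = 173.7
  Q: 487 (inert)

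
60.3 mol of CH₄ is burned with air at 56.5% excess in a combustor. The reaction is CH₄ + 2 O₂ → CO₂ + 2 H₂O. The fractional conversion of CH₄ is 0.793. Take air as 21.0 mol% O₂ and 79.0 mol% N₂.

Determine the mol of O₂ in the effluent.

93.1 mol

Stoichiometric O₂ = 2 × 60.3 = 120.6 mol; O₂ fed = 120.6 × 1.565 = 188.7 mol.
N₂ fed = 188.7 × 79/21 = 710 mol.
Fuel reacted = 0.793 × 60.3 → ξ = 47.82 mol.
Outlet (n = n₀ + ν ξ):
  CH₄: 60.3 − 1(47.82) = 12.48
  O₂: 188.7 − 2(47.82) = 93.1
  N₂: 710 (inert)
  CO₂: 0 + 1(47.82) = 47.82
  H₂O: 0 + 2(47.82) = 95.64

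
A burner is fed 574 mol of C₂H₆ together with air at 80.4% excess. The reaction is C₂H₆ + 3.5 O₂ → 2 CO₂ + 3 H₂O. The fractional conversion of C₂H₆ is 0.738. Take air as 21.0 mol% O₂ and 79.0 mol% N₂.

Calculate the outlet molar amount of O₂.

2140 mol

Stoichiometric O₂ = 3.5 × 574 = 2009 mol; O₂ fed = 2009 × 1.804 = 3624 mol.
N₂ fed = 3624 × 79/21 = 13630 mol.
Fuel reacted = 0.738 × 574 → ξ = 423.6 mol.
Outlet (n = n₀ + ν ξ):
  C₂H₆: 574 − 1(423.6) = 150.4
  O₂: 3624 − 3.5(423.6) = 2142
  N₂: 13630 (inert)
  CO₂: 0 + 2(423.6) = 847.2
  H₂O: 0 + 3(423.6) = 1271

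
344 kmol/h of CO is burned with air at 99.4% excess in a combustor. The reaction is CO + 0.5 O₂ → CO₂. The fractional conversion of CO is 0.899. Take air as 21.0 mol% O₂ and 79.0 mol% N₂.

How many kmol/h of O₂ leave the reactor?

Stoichiometric O₂ = 0.5 × 344 = 172 kmol/h; O₂ fed = 172 × 1.994 = 343 kmol/h.
N₂ fed = 343 × 79/21 = 1290 kmol/h.
Fuel reacted = 0.899 × 344 → ξ = 309.3 kmol/h.
Outlet (n = n₀ + ν ξ):
  CO: 344 − 1(309.3) = 34.74
  O₂: 343 − 0.5(309.3) = 188.3
  N₂: 1290 (inert)
  CO₂: 0 + 1(309.3) = 309.3

188 kmol/h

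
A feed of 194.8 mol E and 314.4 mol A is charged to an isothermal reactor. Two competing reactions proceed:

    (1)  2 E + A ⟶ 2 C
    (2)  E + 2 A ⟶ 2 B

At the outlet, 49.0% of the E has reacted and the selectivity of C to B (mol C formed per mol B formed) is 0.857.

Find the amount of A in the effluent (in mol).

Conversion of E: E consumed = 0.49 × 194.8 = 95.45 mol = 2ξ₁ + 1ξ₂.
Selectivity: 2ξ₁ / (2ξ₂) = 0.857 → ξ₁ = 0.857 ξ₂.
Substitute: (2·0.857 + 1) ξ₂ = 95.45 → ξ₂ = 35.17 mol, ξ₁ = 30.14 mol.
Outlet amounts (n = n₀ + Σ ν·ξ):
  E: 194.8 − 2(30.14) − 1(35.17) = 99.35
  A: 314.4 − 1(30.14) − 2(35.17) = 213.9
  C: 0 + 2(30.14) = 60.28
  B: 0 + 2(35.17) = 70.34

214 mol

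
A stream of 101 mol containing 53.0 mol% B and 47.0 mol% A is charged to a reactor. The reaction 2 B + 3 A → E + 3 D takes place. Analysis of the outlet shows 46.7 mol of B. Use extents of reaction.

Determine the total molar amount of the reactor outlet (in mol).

For B: n = n₀ − 2ξ → 46.7 = 53.53 − 2ξ, giving ξ = 3.415 mol.
Outlet amounts (n = n₀ + ν ξ):
  B: 53.53 − 2(3.415) = 46.7
  A: 47.47 − 3(3.415) = 37.23
  E: 0 + 1(3.415) = 3.415
  D: 0 + 3(3.415) = 10.24
Total out = 46.7 + 37.23 + 3.415 + 10.24 = 97.59 mol.

97.6 mol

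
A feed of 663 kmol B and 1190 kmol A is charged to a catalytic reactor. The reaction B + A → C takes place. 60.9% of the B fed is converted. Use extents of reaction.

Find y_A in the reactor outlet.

0.543

B reacted = 0.609 × 663 = 403.8 kmol; ν_B = −1, so ξ = 403.8/1 = 403.8 kmol.
Outlet amounts (n = n₀ + ν ξ):
  B: 663 − 1(403.8) = 259.2
  A: 1190 − 1(403.8) = 786.2
  C: 0 + 1(403.8) = 403.8
Total out = 1449 kmol; y_A = 786.2 / 1449 = 0.5425.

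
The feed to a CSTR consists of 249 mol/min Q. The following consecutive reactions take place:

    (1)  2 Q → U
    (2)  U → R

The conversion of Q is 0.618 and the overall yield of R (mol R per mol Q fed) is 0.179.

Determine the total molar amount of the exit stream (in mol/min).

172 mol/min

Conversion of Q: Q consumed = 2ξ₁ = 0.618 × 249 → ξ₁ = 76.94 mol/min.
Yield of R: 1ξ₂ / 249 = 0.179 → ξ₂ = 44.57 mol/min.
Outlet amounts (n = n₀ + Σ ν·ξ):
  Q: 249 − 2(76.94) = 95.12
  U: 0 + 1(76.94) − 1(44.57) = 32.37
  R: 0 + 1(44.57) = 44.57
Total out = 95.12 + 32.37 + 44.57 = 172.1 mol/min.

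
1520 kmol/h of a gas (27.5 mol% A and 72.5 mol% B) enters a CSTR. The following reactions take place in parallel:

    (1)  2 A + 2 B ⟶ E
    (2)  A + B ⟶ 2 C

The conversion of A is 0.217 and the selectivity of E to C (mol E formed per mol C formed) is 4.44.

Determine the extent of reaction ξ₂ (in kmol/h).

ξ₂ = 4.84 kmol/h

Conversion of A: A consumed = 0.217 × 418 = 90.71 kmol/h = 2ξ₁ + 1ξ₂.
Selectivity: 1ξ₁ / (2ξ₂) = 4.44 → ξ₁ = 8.88 ξ₂.
Substitute: (2·8.88 + 1) ξ₂ = 90.71 → ξ₂ = 4.835 kmol/h, ξ₁ = 42.94 kmol/h.
Outlet amounts (n = n₀ + Σ ν·ξ):
  A: 418 − 2(42.94) − 1(4.835) = 327.3
  B: 1102 − 2(42.94) − 1(4.835) = 1011
  E: 0 + 1(42.94) = 42.94
  C: 0 + 2(4.835) = 9.67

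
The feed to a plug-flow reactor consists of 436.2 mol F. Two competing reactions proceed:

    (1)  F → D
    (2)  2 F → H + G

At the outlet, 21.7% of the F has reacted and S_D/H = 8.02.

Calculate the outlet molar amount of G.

9.45 mol

Conversion of F: F consumed = 0.217 × 436.2 = 94.66 mol = 1ξ₁ + 2ξ₂.
Selectivity: 1ξ₁ / (1ξ₂) = 8.02 → ξ₁ = 8.02 ξ₂.
Substitute: (1·8.02 + 2) ξ₂ = 94.66 → ξ₂ = 9.447 mol, ξ₁ = 75.76 mol.
Outlet amounts (n = n₀ + Σ ν·ξ):
  F: 436.2 − 1(75.76) − 2(9.447) = 341.5
  D: 0 + 1(75.76) = 75.76
  H: 0 + 1(9.447) = 9.447
  G: 0 + 1(9.447) = 9.447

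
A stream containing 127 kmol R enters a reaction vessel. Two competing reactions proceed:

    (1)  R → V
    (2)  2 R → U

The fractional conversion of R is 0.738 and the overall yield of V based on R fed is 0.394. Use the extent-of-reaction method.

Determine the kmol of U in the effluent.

21.8 kmol

Yield of V: 1ξ₁ / 127 = 0.394 → ξ₁ = 50.04 kmol.
Conversion of R: 1ξ₁ + 2ξ₂ = 0.738 × 127 = 93.73 → ξ₂ = 21.84 kmol.
Outlet amounts (n = n₀ + Σ ν·ξ):
  R: 127 − 1(50.04) − 2(21.84) = 33.27
  V: 0 + 1(50.04) = 50.04
  U: 0 + 1(21.84) = 21.84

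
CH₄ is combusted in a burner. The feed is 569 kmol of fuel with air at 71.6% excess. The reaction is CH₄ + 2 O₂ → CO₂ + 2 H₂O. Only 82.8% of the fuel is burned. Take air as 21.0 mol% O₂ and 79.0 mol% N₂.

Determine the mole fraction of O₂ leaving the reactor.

Stoichiometric O₂ = 2 × 569 = 1138 kmol; O₂ fed = 1138 × 1.716 = 1953 kmol.
N₂ fed = 1953 × 79/21 = 7346 kmol.
Fuel reacted = 0.828 × 569 → ξ = 471.1 kmol.
Outlet (n = n₀ + ν ξ):
  CH₄: 569 − 1(471.1) = 97.87
  O₂: 1953 − 2(471.1) = 1011
  N₂: 7346 (inert)
  CO₂: 0 + 1(471.1) = 471.1
  H₂O: 0 + 2(471.1) = 942.3
Total out = 9868 kmol; y_O₂ = 1011 / 9868 = 0.1024.

0.102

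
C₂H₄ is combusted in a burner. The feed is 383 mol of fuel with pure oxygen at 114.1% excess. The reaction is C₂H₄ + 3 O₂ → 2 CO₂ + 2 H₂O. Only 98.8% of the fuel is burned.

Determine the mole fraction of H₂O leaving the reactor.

0.266

Stoichiometric O₂ = 3 × 383 = 1149 mol; O₂ fed = 1149 × 2.141 = 2460 mol.
Fuel reacted = 0.988 × 383 → ξ = 378.4 mol.
Outlet (n = n₀ + ν ξ):
  C₂H₄: 383 − 1(378.4) = 4.596
  O₂: 2460 − 3(378.4) = 1325
  CO₂: 0 + 2(378.4) = 756.8
  H₂O: 0 + 2(378.4) = 756.8
Total out = 2843 mol; y_H₂O = 756.8 / 2843 = 0.2662.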